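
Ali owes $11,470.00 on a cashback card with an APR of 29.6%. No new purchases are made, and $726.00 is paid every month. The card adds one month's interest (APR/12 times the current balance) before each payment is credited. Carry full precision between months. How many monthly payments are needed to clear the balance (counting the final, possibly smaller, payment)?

21 months

Monthly rate r = 29.6%/12 = 2.46667% = 0.0246667.
Recurrence: B ← B·(1+r) − $726.00.
Month 1: interest $282.93; balance after payment $11,026.93.
Month 2: interest $272.00; balance after payment $10,572.92.
Closed form: n = −ln(1 − rB₀/P)/ln(1+r) = −ln(0.61029)/ln(1.02467) ≈ 20.265, so the balance reaches zero during payment 21.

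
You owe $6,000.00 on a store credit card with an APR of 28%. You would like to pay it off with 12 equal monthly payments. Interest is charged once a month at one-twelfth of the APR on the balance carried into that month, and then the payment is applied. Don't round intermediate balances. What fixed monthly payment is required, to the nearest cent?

$579.04

Monthly rate r = 28%/12 = 2.33333% = 0.0233333.
Level-payment amortization: P = B₀·r / (1 − (1+r)^(−n)) = 6000.00·0.0233333 / (1 − 1.02333^(−12)).
Denominator 1 − (1+r)^(−12) = 0.241781196.
P = 140 / 0.241781196 ≈ 579.04.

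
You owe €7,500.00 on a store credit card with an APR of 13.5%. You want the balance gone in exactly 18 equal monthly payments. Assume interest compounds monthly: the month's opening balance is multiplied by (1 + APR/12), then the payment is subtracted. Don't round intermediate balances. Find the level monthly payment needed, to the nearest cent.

Monthly rate r = 13.5%/12 = 1.125% = 0.01125.
Level-payment amortization: P = B₀·r / (1 − (1+r)^(−n)) = 7500.00·0.01125 / (1 − 1.01125^(−18)).
Denominator 1 − (1+r)^(−18) = 0.182389657.
P = 84.375 / 0.182389657 ≈ 462.61.

€462.61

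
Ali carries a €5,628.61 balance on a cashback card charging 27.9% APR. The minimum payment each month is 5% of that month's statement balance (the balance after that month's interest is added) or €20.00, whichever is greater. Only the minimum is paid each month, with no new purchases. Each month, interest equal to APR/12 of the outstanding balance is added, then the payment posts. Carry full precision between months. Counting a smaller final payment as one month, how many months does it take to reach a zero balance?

121 months

Monthly rate r = 27.9%/12 = 2.325% = 0.02325.
While 5% of the post-interest balance exceeds €20.00, each month B ← (B·(1+r))·(1 − 0.05), i.e. B shrinks by the factor (1+r)·0.95 = 0.97209.
This holds for months 1–95. Entering month 96 the balance is €382.31; 5% of the post-interest balance is now below €20.00, so the flat €20.00 minimum applies from here.
From month 96 a fixed €20.00 at rate r clears €382.31 in 26 more payments. Total: 95 + 26 = 121 months.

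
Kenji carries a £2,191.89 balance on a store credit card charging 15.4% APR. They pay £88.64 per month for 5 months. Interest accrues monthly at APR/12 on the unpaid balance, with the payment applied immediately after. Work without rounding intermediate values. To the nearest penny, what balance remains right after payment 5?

£1,881.47

Monthly rate r = 15.4%/12 = 1.28333% = 0.0128333.
Each month: B ← B·(1+r) − £88.64.
Month 1: interest £28.13; balance after payment £2,131.38.
Month 2: interest £27.35; balance after payment £2,070.09.
Month 3: interest £26.57; balance after payment £2,008.02.
Month 4: interest £25.77; balance after payment £1,945.15.
Month 5: interest £24.96; balance after payment £1,881.47.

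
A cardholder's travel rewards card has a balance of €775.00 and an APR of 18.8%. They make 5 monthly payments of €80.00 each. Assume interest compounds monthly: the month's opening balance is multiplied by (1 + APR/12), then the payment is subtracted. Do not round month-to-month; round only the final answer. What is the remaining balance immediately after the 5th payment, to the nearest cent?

Monthly rate r = 18.8%/12 = 1.56667% = 0.0156667.
Each month: B ← B·(1+r) − €80.00.
Month 1: interest €12.14; balance after payment €707.14.
Month 2: interest €11.08; balance after payment €638.22.
Month 3: interest €10.00; balance after payment €568.22.
Month 4: interest €8.90; balance after payment €497.12.
Month 5: interest €7.79; balance after payment €424.91.

€424.91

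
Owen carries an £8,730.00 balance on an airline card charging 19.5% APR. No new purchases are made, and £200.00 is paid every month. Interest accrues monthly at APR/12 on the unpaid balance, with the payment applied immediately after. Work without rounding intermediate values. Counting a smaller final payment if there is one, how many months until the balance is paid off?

77 payments

Monthly rate r = 19.5%/12 = 1.625% = 0.01625.
Recurrence: B ← B·(1+r) − £200.00.
Month 1: interest £141.86; balance after payment £8,671.86.
Month 2: interest £140.92; balance after payment £8,612.78.
Closed form: n = −ln(1 − rB₀/P)/ln(1+r) = −ln(0.29069)/ln(1.01625) ≈ 76.647, so the balance reaches zero during payment 77.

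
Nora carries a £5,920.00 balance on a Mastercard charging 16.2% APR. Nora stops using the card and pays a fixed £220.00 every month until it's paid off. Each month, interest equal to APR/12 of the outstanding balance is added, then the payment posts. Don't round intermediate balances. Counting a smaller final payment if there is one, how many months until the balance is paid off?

Monthly rate r = 16.2%/12 = 1.35% = 0.0135.
Recurrence: B ← B·(1+r) − £220.00.
Month 1: interest £79.92; balance after payment £5,779.92.
Month 2: interest £78.03; balance after payment £5,637.95.
Closed form: n = −ln(1 − rB₀/P)/ln(1+r) = −ln(0.63673)/ln(1.0135) ≈ 33.663, so the balance reaches zero during payment 34.

34 payments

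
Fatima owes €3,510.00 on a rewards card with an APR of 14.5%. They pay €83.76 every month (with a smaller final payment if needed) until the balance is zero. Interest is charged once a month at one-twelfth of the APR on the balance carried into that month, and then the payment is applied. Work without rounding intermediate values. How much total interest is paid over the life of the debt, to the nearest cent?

Monthly rate r = 14.5%/12 = 1.20833% = 0.0120833.
Payoff takes n = ⌈−ln(1 − rB₀/P)/ln(1+r)⌉ = ⌈58.775⌉ = 59 payments; the last is €65.02.
Total paid = 58·€83.76 + €65.02 = €4,923.10.
Total interest = total paid − principal = €4,923.10 − €3,510.00 = €1,413.10.

€1,413.10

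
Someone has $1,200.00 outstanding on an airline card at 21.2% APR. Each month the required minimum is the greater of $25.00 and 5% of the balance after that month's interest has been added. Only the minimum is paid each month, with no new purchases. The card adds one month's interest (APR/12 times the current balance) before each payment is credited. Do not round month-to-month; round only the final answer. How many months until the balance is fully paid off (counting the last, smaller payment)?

51 months

Monthly rate r = 21.2%/12 = 1.76667% = 0.0176667.
While 5% of the post-interest balance exceeds $25.00, each month B ← (B·(1+r))·(1 − 0.05), i.e. B shrinks by the factor (1+r)·0.95 = 0.96678.
This holds for months 1–27. Entering month 28 the balance is $482.02; 5% of the post-interest balance is now below $25.00, so the flat $25.00 minimum applies from here.
From month 28 a fixed $25.00 at rate r clears $482.02 in 24 more payments. Total: 27 + 24 = 51 months.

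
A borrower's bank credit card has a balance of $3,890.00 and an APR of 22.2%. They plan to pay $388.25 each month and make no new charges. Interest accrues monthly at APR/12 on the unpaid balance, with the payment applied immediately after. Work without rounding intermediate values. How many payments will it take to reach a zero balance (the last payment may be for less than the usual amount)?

Monthly rate r = 22.2%/12 = 1.85% = 0.0185.
Recurrence: B ← B·(1+r) − $388.25.
Month 1: interest $71.97; balance after payment $3,573.72.
Month 2: interest $66.11; balance after payment $3,251.58.
Closed form: n = −ln(1 − rB₀/P)/ln(1+r) = −ln(0.81464)/ln(1.0185) ≈ 11.184, so the balance reaches zero during payment 12.

12 payments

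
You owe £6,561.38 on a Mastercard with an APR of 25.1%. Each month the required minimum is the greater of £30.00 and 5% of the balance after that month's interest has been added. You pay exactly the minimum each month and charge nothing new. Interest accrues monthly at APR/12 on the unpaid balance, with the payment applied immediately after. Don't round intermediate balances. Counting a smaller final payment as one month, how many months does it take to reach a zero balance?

Monthly rate r = 25.1%/12 = 2.09167% = 0.0209167.
While 5% of the post-interest balance exceeds £30.00, each month B ← (B·(1+r))·(1 − 0.05), i.e. B shrinks by the factor (1+r)·0.95 = 0.96987.
This holds for months 1–79. Entering month 80 the balance is £585.32; 5% of the post-interest balance is now below £30.00, so the flat £30.00 minimum applies from here.
From month 80 a fixed £30.00 at rate r clears £585.32 in 26 more payments. Total: 79 + 26 = 105 months.

105 months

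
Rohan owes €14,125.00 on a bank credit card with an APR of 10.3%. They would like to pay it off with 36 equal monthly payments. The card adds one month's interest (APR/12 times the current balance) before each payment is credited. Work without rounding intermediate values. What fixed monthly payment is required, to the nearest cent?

€457.77

Monthly rate r = 10.3%/12 = 0.858333% = 0.00858333.
Level-payment amortization: P = B₀·r / (1 − (1+r)^(−n)) = 14125.00·0.00858333 / (1 − 1.00858^(−36)).
Denominator 1 − (1+r)^(−36) = 0.264850512.
P = 121.24 / 0.264850512 ≈ 457.77.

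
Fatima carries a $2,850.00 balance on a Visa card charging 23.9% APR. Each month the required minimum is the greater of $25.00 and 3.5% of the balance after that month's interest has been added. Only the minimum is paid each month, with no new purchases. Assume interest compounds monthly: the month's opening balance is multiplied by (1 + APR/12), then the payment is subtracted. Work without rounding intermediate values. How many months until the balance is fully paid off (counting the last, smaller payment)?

Monthly rate r = 23.9%/12 = 1.99167% = 0.0199167.
While 3.5% of the post-interest balance exceeds $25.00, each month B ← (B·(1+r))·(1 − 0.035), i.e. B shrinks by the factor (1+r)·0.965 = 0.98422.
This holds for months 1–89. Entering month 90 the balance is $691.88; 3.5% of the post-interest balance is now below $25.00, so the flat $25.00 minimum applies from here.
From month 90 a fixed $25.00 at rate r clears $691.88 in 41 more payments. Total: 89 + 41 = 130 months.

130 months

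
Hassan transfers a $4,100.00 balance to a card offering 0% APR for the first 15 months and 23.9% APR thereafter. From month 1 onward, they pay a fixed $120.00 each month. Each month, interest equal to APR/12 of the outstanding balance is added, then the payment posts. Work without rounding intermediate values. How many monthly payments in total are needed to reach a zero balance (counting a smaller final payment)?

Promo months 1–15 at r₀ = 0%/12 = 0; months 16+ at r₁ = 23.9%/12 = 0.0199167.
After month 15 (no interest yet): B = $4,100.00 − 15·$120.00 = $2,300.00.
Then at r₁ with $120.00/mo: n₂ = −ln(1 − r₁·B/P)/ln(1+r₁) ≈ 24.38 → 25 more payments.

40 months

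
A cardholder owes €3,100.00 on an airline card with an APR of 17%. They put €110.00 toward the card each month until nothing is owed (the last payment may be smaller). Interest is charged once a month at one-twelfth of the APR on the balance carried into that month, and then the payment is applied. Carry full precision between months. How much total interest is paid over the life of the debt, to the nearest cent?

€884.71

Monthly rate r = 17%/12 = 1.41667% = 0.0141667.
Payoff takes n = ⌈−ln(1 − rB₀/P)/ln(1+r)⌉ = ⌈36.223⌉ = 37 payments; the last is €24.71.
Total paid = 36·€110.00 + €24.71 = €3,984.71.
Total interest = total paid − principal = €3,984.71 − €3,100.00 = €884.71.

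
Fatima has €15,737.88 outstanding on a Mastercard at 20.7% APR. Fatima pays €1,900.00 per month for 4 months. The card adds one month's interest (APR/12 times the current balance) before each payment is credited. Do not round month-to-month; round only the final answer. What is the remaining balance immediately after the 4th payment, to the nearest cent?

€9,053.30

Monthly rate r = 20.7%/12 = 1.725% = 0.01725.
Each month: B ← B·(1+r) − €1,900.00.
Month 1: interest €271.48; balance after payment €14,109.36.
Month 2: interest €243.39; balance after payment €12,452.74.
Month 3: interest €214.81; balance after payment €10,767.55.
Month 4: interest €185.74; balance after payment €9,053.30.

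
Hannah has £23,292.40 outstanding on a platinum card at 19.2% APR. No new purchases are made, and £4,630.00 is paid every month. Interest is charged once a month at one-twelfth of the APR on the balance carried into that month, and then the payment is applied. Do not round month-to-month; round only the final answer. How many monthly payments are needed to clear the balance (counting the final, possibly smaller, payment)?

6 payments

Monthly rate r = 19.2%/12 = 1.6% = 0.016.
Recurrence: B ← B·(1+r) − £4,630.00.
Month 1: interest £372.68; balance after payment £19,035.08.
Month 2: interest £304.56; balance after payment £14,709.64.
Month 3: interest £235.35; balance after payment £10,314.99.
Month 4: interest £165.04; balance after payment £5,850.03.
Month 5: interest £93.60; balance after payment £1,313.63.
Month 6: interest £21.02; balance after payment £0.00.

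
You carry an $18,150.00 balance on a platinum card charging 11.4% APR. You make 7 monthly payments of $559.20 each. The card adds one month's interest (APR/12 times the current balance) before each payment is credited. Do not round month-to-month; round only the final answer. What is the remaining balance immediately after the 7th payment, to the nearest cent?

Monthly rate r = 11.4%/12 = 0.95% = 0.0095.
Each month: B ← B·(1+r) − $559.20.
Month 1: interest $172.42; balance after payment $17,763.22.
Month 2: interest $168.75; balance after payment $17,372.78.
Month 3: interest $165.04; balance after payment $16,978.62.
Month 4: interest $161.30; balance after payment $16,580.71.
Month 5: interest $157.52; balance after payment $16,179.03.
Month 6: interest $153.70; balance after payment $15,773.53.
Month 7: interest $149.85; balance after payment $15,364.18.

$15,364.18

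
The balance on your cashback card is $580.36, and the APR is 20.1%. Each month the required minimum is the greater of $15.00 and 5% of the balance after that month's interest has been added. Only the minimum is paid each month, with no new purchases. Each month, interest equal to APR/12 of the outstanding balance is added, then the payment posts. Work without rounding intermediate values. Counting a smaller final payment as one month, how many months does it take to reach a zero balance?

44 months

Monthly rate r = 20.1%/12 = 1.675% = 0.01675.
While 5% of the post-interest balance exceeds $15.00, each month B ← (B·(1+r))·(1 − 0.05), i.e. B shrinks by the factor (1+r)·0.95 = 0.96591.
This holds for months 1–20. Entering month 21 the balance is $290.04; 5% of the post-interest balance is now below $15.00, so the flat $15.00 minimum applies from here.
From month 21 a fixed $15.00 at rate r clears $290.04 in 24 more payments. Total: 20 + 24 = 44 months.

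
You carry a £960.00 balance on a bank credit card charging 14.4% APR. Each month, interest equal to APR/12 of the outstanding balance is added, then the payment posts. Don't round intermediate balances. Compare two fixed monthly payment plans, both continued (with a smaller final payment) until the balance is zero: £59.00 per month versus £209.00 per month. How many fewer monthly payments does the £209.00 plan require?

Monthly rate r = 14.4%/12 = 1.2% = 0.012.
At £59.00/mo: n = ⌈−ln(1 − rB₀/P)/ln(1+r)⌉ = 19 payments (last £12.50); total interest = total paid − £960.00 = £114.50.
At £209.00/mo: 5 payments (last £157.62); total interest £33.62.
Payments saved = 19 − 5 = 14.

14 fewer payments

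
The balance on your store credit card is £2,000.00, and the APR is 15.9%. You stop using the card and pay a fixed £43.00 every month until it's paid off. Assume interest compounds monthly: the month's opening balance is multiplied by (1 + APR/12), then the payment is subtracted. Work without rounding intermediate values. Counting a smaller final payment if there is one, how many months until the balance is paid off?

Monthly rate r = 15.9%/12 = 1.325% = 0.01325.
Recurrence: B ← B·(1+r) − £43.00.
Month 1: interest £26.50; balance after payment £1,983.50.
Month 2: interest £26.28; balance after payment £1,966.78.
Closed form: n = −ln(1 − rB₀/P)/ln(1+r) = −ln(0.38372)/ln(1.01325) ≈ 72.768, so the balance reaches zero during payment 73.

73 months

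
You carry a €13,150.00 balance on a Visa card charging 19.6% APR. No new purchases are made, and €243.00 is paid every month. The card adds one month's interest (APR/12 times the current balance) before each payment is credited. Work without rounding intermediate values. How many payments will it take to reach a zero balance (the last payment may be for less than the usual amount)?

Monthly rate r = 19.6%/12 = 1.63333% = 0.0163333.
Recurrence: B ← B·(1+r) − €243.00.
Month 1: interest €214.78; balance after payment €13,121.78.
Month 2: interest €214.32; balance after payment €13,093.11.
Closed form: n = −ln(1 − rB₀/P)/ln(1+r) = −ln(0.11612)/ln(1.01633) ≈ 132.899, so the balance reaches zero during payment 133.

133 months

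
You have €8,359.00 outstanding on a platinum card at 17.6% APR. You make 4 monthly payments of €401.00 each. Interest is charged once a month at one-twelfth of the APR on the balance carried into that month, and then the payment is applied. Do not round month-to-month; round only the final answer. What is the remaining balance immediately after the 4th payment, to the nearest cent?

Monthly rate r = 17.6%/12 = 1.46667% = 0.0146667.
Each month: B ← B·(1+r) − €401.00.
Month 1: interest €122.60; balance after payment €8,080.60.
Month 2: interest €118.52; balance after payment €7,798.11.
Month 3: interest €114.37; balance after payment €7,511.49.
Month 4: interest €110.17; balance after payment €7,220.65.

€7,220.65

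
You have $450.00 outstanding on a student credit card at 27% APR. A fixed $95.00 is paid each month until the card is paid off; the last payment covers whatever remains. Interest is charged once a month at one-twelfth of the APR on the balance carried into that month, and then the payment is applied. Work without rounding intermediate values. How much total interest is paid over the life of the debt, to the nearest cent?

$31.23

Monthly rate r = 27%/12 = 2.25% = 0.0225.
Payoff takes n = ⌈−ln(1 − rB₀/P)/ln(1+r)⌉ = ⌈5.065⌉ = 6 payments; the last is $6.23.
Total paid = 5·$95.00 + $6.23 = $481.23.
Total interest = total paid − principal = $481.23 − $450.00 = $31.23.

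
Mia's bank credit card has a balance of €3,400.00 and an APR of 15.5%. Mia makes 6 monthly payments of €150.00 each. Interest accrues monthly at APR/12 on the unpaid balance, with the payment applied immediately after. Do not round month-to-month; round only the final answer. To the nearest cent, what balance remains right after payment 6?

€2,742.59

Monthly rate r = 15.5%/12 = 1.29167% = 0.0129167.
Each month: B ← B·(1+r) − €150.00.
Month 1: interest €43.92; balance after payment €3,293.92.
Month 2: interest €42.55; balance after payment €3,186.46.
Month 3: interest €41.16; balance after payment €3,077.62.
Month 4: interest €39.75; balance after payment €2,967.37.
Month 5: interest €38.33; balance after payment €2,855.70.
Month 6: interest €36.89; balance after payment €2,742.59.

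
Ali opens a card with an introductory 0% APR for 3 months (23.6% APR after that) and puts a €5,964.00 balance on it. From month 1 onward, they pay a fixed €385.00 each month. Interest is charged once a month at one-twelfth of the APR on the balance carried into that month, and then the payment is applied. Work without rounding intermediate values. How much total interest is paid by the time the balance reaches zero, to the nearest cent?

€764.67

Promo months 1–3 at r₀ = 0%/12 = 0; months 4+ at r₁ = 23.6%/12 = 0.0196667.
After month 3 (no interest yet): B = €5,964.00 − 3·€385.00 = €4,809.00.
Then at r₁ with €385.00/mo: n₂ = −ln(1 − r₁·B/P)/ln(1+r₁) ≈ 14.47 → 15 more payments.
Total paid = 17·€385.00 + €183.67 = €6,728.67; interest = €6,728.67 − €5,964.00 = €764.67.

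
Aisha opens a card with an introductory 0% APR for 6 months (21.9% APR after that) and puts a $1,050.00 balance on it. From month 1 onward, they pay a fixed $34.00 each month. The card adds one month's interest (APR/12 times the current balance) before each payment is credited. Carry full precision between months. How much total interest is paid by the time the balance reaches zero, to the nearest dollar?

$292

Promo months 1–6 at r₀ = 0%/12 = 0; months 7+ at r₁ = 21.9%/12 = 0.01825.
After month 6 (no interest yet): B = $1,050.00 − 6·$34.00 = $846.00.
Then at r₁ with $34.00/mo: n₂ = −ln(1 − r₁·B/P)/ln(1+r₁) ≈ 33.47 → 34 more payments.
Total paid = 39·$34.00 + $16.06 = $1,342.06; interest = $1,342.06 − $1,050.00 = $292.06.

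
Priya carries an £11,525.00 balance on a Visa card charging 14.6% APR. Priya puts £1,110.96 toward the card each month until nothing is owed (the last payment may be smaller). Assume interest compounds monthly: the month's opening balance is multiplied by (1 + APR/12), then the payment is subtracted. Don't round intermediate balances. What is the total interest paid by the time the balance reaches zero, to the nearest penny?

Monthly rate r = 14.6%/12 = 1.21667% = 0.0121667.
Payoff takes n = ⌈−ln(1 − rB₀/P)/ln(1+r)⌉ = ⌈11.157⌉ = 12 payments; the last is £175.09.
Total paid = 11·£1,110.96 + £175.09 = £12,395.65.
Total interest = total paid − principal = £12,395.65 − £11,525.00 = £870.65.

£870.65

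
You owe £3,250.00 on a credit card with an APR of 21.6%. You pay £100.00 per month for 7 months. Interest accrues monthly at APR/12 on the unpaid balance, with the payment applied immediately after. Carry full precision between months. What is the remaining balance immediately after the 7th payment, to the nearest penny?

Monthly rate r = 21.6%/12 = 1.8% = 0.018.
Each month: B ← B·(1+r) − £100.00.
Month 1: interest £58.50; balance after payment £3,208.50.
Month 2: interest £57.75; balance after payment £3,166.25.
Month 3: interest £56.99; balance after payment £3,123.25.
Month 4: interest £56.22; balance after payment £3,079.46.
Month 5: interest £55.43; balance after payment £3,034.89.
Month 6: interest £54.63; balance after payment £2,989.52.
Month 7: interest £53.81; balance after payment £2,943.33.

£2,943.33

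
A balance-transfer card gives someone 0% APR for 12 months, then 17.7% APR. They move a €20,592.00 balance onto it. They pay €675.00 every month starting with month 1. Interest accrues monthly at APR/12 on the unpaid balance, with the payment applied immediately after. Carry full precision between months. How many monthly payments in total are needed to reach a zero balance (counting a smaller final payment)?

34 months

Promo months 1–12 at r₀ = 0%/12 = 0; months 13+ at r₁ = 17.7%/12 = 0.01475.
After month 12 (no interest yet): B = €20,592.00 − 12·€675.00 = €12,492.00.
Then at r₁ with €675.00/mo: n₂ = −ln(1 − r₁·B/P)/ln(1+r₁) ≈ 21.77 → 22 more payments.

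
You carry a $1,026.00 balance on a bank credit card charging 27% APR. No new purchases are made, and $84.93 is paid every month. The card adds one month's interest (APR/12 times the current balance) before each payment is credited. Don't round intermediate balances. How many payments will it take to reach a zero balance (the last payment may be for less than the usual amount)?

15 payments

Monthly rate r = 27%/12 = 2.25% = 0.0225.
Recurrence: B ← B·(1+r) − $84.93.
Month 1: interest $23.09; balance after payment $964.15.
Month 2: interest $21.69; balance after payment $900.92.
Closed form: n = −ln(1 − rB₀/P)/ln(1+r) = −ln(0.72819)/ln(1.0225) ≈ 14.256, so the balance reaches zero during payment 15.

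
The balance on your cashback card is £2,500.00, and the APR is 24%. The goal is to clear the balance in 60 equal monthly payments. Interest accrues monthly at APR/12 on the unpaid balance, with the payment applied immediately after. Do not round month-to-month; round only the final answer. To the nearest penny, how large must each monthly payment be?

Monthly rate r = 24%/12 = 2% = 0.02.
Level-payment amortization: P = B₀·r / (1 − (1+r)^(−n)) = 2500.00·0.02 / (1 − 1.02^(−60)).
Denominator 1 − (1+r)^(−60) = 0.695217734.
P = 50 / 0.695217734 ≈ 71.92.

£71.92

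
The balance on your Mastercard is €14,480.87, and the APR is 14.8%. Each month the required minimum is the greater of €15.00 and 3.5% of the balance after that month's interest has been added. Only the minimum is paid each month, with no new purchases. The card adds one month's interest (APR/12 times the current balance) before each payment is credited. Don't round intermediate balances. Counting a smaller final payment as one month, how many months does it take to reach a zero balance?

187 months

Monthly rate r = 14.8%/12 = 1.23333% = 0.0123333.
While 3.5% of the post-interest balance exceeds €15.00, each month B ← (B·(1+r))·(1 − 0.035), i.e. B shrinks by the factor (1+r)·0.965 = 0.9769.
This holds for months 1–152. Entering month 153 the balance is €415.07; 3.5% of the post-interest balance is now below €15.00, so the flat €15.00 minimum applies from here.
From month 153 a fixed €15.00 at rate r clears €415.07 in 35 more payments. Total: 152 + 35 = 187 months.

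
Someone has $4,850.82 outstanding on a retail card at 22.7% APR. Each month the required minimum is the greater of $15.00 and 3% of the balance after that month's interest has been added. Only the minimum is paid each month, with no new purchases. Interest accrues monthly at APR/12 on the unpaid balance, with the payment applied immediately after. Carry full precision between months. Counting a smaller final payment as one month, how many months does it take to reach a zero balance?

Monthly rate r = 22.7%/12 = 1.89167% = 0.0189167.
While 3% of the post-interest balance exceeds $15.00, each month B ← (B·(1+r))·(1 − 0.03), i.e. B shrinks by the factor (1+r)·0.97 = 0.98835.
This holds for months 1–196. Entering month 197 the balance is $487.81; 3% of the post-interest balance is now below $15.00, so the flat $15.00 minimum applies from here.
From month 197 a fixed $15.00 at rate r clears $487.81 in 51 more payments. Total: 196 + 51 = 247 months.

247 months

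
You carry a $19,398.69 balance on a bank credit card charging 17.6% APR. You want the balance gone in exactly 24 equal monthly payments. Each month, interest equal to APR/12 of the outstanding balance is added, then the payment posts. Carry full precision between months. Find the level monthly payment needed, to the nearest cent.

Monthly rate r = 17.6%/12 = 1.46667% = 0.0146667.
Level-payment amortization: P = B₀·r / (1 − (1+r)^(−n)) = 19398.69·0.0146667 / (1 − 1.01467^(−24)).
Denominator 1 − (1+r)^(−24) = 0.294919735.
P = 284.514 / 0.294919735 ≈ 964.72.

$964.72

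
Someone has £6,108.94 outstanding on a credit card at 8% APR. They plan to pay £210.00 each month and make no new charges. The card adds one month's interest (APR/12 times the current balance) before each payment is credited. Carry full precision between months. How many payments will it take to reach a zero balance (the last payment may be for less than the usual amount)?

Monthly rate r = 8%/12 = 0.666667% = 0.00666667.
Recurrence: B ← B·(1+r) − £210.00.
Month 1: interest £40.73; balance after payment £5,939.67.
Month 2: interest £39.60; balance after payment £5,769.26.
Closed form: n = −ln(1 − rB₀/P)/ln(1+r) = −ln(0.80607)/ln(1.00667) ≈ 32.446, so the balance reaches zero during payment 33.

33 payments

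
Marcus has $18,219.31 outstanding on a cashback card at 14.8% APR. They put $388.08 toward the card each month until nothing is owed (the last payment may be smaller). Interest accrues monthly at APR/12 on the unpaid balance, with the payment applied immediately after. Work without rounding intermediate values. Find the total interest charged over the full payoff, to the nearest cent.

$9,171.95

Monthly rate r = 14.8%/12 = 1.23333% = 0.0123333.
Payoff takes n = ⌈−ln(1 − rB₀/P)/ln(1+r)⌉ = ⌈70.580⌉ = 71 payments; the last is $225.66.
Total paid = 70·$388.08 + $225.66 = $27,391.26.
Total interest = total paid − principal = $27,391.26 − $18,219.31 = $9,171.95.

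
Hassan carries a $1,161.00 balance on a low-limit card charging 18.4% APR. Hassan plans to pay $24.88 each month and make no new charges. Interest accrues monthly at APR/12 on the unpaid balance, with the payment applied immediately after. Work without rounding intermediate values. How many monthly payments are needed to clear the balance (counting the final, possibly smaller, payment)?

83 months

Monthly rate r = 18.4%/12 = 1.53333% = 0.0153333.
Recurrence: B ← B·(1+r) − $24.88.
Month 1: interest $17.80; balance after payment $1,153.92.
Month 2: interest $17.69; balance after payment $1,146.74.
Closed form: n = −ln(1 − rB₀/P)/ln(1+r) = −ln(0.28449)/ln(1.01533) ≈ 82.610, so the balance reaches zero during payment 83.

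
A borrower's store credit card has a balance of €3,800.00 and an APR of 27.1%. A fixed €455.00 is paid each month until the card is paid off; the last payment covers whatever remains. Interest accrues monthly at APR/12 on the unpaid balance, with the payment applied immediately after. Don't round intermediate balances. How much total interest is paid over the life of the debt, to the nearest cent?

Monthly rate r = 27.1%/12 = 2.25833% = 0.0225833.
Payoff takes n = ⌈−ln(1 − rB₀/P)/ln(1+r)⌉ = ⌈9.359⌉ = 10 payments; the last is €164.47.
Total paid = 9·€455.00 + €164.47 = €4,259.47.
Total interest = total paid − principal = €4,259.47 − €3,800.00 = €459.47.

€459.47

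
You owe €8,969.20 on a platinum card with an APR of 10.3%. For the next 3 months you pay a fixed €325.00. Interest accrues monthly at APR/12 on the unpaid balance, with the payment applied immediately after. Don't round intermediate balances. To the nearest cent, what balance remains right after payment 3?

Monthly rate r = 10.3%/12 = 0.858333% = 0.00858333.
Each month: B ← B·(1+r) − €325.00.
Month 1: interest €76.99; balance after payment €8,721.19.
Month 2: interest €74.86; balance after payment €8,471.04.
Month 3: interest €72.71; balance after payment €8,218.75.

€8,218.75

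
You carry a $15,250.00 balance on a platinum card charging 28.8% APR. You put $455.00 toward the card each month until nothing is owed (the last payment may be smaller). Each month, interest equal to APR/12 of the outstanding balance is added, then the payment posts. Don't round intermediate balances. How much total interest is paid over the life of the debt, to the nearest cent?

Monthly rate r = 28.8%/12 = 2.4% = 0.024.
Payoff takes n = ⌈−ln(1 − rB₀/P)/ln(1+r)⌉ = ⌈68.798⌉ = 69 payments; the last is $364.18.
Total paid = 68·$455.00 + $364.18 = $31,304.18.
Total interest = total paid − principal = $31,304.18 − $15,250.00 = $16,054.18.

$16,054.18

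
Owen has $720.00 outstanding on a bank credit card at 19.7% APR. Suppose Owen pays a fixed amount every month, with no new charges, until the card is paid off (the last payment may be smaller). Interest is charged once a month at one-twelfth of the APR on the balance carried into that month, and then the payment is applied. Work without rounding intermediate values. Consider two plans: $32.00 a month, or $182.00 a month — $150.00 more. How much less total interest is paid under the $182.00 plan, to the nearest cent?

$155.40

Monthly rate r = 19.7%/12 = 1.64167% = 0.0164167.
At $32.00/mo: n = ⌈−ln(1 − rB₀/P)/ln(1+r)⌉ = 29 payments (last $10.10); total interest = total paid − $720.00 = $186.10.
At $182.00/mo: 5 payments (last $22.70); total interest $30.70.
Interest saved = $186.10 − $30.70 = $155.40.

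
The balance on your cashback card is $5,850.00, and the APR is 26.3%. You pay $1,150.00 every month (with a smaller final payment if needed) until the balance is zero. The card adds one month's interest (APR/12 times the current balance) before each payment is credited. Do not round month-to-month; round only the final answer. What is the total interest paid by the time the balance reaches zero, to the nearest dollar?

Monthly rate r = 26.3%/12 = 2.19167% = 0.0219167.
Payoff takes n = ⌈−ln(1 − rB₀/P)/ln(1+r)⌉ = ⌈5.452⌉ = 6 payments; the last is $523.38.
Total paid = 5·$1,150.00 + $523.38 = $6,273.38.
Total interest = total paid − principal = $6,273.38 − $5,850.00 = $423.38.

$423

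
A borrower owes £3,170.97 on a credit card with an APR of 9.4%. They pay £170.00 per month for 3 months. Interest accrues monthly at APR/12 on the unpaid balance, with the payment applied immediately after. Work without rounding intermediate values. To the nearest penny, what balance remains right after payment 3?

Monthly rate r = 9.4%/12 = 0.783333% = 0.00783333.
Each month: B ← B·(1+r) − £170.00.
Month 1: interest £24.84; balance after payment £3,025.81.
Month 2: interest £23.70; balance after payment £2,879.51.
Month 3: interest £22.56; balance after payment £2,732.07.

£2,732.07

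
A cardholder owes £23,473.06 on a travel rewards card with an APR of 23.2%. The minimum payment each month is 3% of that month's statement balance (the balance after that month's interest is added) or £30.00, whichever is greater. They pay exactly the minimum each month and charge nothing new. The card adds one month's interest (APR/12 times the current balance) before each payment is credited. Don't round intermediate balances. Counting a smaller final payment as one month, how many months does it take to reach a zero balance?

Monthly rate r = 23.2%/12 = 1.93333% = 0.0193333.
While 3% of the post-interest balance exceeds £30.00, each month B ← (B·(1+r))·(1 − 0.03), i.e. B shrinks by the factor (1+r)·0.97 = 0.98875.
This holds for months 1–281. Entering month 282 the balance is £977.88; 3% of the post-interest balance is now below £30.00, so the flat £30.00 minimum applies from here.
From month 282 a fixed £30.00 at rate r clears £977.88 in 52 more payments. Total: 281 + 52 = 333 months.

333 months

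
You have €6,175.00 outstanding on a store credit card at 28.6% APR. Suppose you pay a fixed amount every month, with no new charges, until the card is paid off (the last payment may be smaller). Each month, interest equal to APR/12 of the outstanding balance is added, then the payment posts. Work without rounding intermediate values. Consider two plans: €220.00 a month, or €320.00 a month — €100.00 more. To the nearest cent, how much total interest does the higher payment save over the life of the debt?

Monthly rate r = 28.6%/12 = 2.38333% = 0.0238333.
At €220.00/mo: n = ⌈−ln(1 − rB₀/P)/ln(1+r)⌉ = 47 payments (last €206.00); total interest = total paid − €6,175.00 = €4,151.00.
At €320.00/mo: 27 payments (last €49.67); total interest €2,194.67.
Interest saved = €4,151.00 − €2,194.67 = €1,956.33.

€1,956.33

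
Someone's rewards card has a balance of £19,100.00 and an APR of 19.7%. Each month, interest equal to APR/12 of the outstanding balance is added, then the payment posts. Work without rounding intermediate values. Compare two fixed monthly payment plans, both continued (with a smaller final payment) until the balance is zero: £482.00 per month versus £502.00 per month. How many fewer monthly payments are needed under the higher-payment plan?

4 fewer payments

Monthly rate r = 19.7%/12 = 1.64167% = 0.0164167.
At £482.00/mo: n = ⌈−ln(1 − rB₀/P)/ln(1+r)⌉ = 65 payments (last £273.85); total interest = total paid − £19,100.00 = £12,021.85.
At £502.00/mo: 61 payments (last £87.20); total interest £11,107.20.
Payments saved = 65 − 61 = 4.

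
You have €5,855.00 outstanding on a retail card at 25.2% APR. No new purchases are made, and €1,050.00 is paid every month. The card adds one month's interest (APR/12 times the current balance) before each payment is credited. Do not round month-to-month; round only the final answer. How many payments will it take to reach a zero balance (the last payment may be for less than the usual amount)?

Monthly rate r = 25.2%/12 = 2.1% = 0.021.
Recurrence: B ← B·(1+r) − €1,050.00.
Month 1: interest €122.95; balance after payment €4,927.95.
Month 2: interest €103.49; balance after payment €3,981.44.
Month 3: interest €83.61; balance after payment €3,015.05.
Month 4: interest €63.32; balance after payment €2,028.37.
Month 5: interest €42.60; balance after payment €1,020.96.
Month 6: interest €21.44; balance after payment €0.00.

6 payments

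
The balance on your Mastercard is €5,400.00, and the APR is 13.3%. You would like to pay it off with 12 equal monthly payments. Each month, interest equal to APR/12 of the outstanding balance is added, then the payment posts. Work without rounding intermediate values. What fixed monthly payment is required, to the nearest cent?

€483.07

Monthly rate r = 13.3%/12 = 1.10833% = 0.0110833.
Level-payment amortization: P = B₀·r / (1 − (1+r)^(−n)) = 5400.00·0.0110833 / (1 − 1.01108^(−12)).
Denominator 1 − (1+r)^(−12) = 0.123894148.
P = 59.85 / 0.123894148 ≈ 483.07.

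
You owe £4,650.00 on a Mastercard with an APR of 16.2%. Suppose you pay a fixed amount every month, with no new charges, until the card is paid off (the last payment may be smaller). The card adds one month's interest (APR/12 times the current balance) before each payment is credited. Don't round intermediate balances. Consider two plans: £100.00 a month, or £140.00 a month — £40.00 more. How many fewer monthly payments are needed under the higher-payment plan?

29 fewer payments

Monthly rate r = 16.2%/12 = 1.35% = 0.0135.
At £100.00/mo: n = ⌈−ln(1 − rB₀/P)/ln(1+r)⌉ = 74 payments (last £69.36); total interest = total paid − £4,650.00 = £2,719.36.
At £140.00/mo: 45 payments (last £51.30); total interest £1,561.30.
Payments saved = 74 − 45 = 29.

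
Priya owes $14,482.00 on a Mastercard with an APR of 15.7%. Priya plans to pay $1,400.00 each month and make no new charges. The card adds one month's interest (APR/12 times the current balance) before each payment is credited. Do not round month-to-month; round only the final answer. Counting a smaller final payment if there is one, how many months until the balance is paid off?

12 months

Monthly rate r = 15.7%/12 = 1.30833% = 0.0130833.
Recurrence: B ← B·(1+r) − $1,400.00.
Month 1: interest $189.47; balance after payment $13,271.47.
Month 2: interest $173.64; balance after payment $12,045.11.
Closed form: n = −ln(1 − rB₀/P)/ln(1+r) = −ln(0.86466)/ln(1.01308) ≈ 11.187, so the balance reaches zero during payment 12.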